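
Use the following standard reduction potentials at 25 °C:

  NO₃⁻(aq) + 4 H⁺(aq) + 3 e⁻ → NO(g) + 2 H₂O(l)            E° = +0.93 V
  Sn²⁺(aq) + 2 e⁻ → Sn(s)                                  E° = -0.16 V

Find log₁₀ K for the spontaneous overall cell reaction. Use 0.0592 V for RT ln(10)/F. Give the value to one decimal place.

110.5

Cathode: NO₃⁻/NO; anode: Sn²⁺/Sn. E°cell = +1.09 V, n = 6.
log K = nE°cell / 0.0592 = (6)(+1.09) / 0.0592 = 110.5.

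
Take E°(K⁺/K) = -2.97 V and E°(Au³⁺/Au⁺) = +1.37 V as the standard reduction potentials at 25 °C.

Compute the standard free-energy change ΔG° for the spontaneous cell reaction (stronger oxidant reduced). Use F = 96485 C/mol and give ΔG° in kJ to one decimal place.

Au³⁺/Au⁺ (E° = +1.37 V) is the cathode; K⁺/K (E° = -2.97 V) is the anode, so E°cell = +4.34 V.
Balancing electrons gives n = 2 (lcm of 2 and 1).
ΔG° = −nFE° = −(2)(96485)(+4.34) = -837,490 J = -837.5 kJ.

-837.5 kJ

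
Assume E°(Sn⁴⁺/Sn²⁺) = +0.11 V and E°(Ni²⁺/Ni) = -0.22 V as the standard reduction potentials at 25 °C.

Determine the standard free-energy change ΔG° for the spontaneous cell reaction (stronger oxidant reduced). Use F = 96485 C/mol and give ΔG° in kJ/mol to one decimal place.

Sn⁴⁺/Sn²⁺ (E° = +0.11 V) is the cathode; Ni²⁺/Ni (E° = -0.22 V) is the anode, so E°cell = +0.33 V.
Balancing electrons gives n = 2 (lcm of 2 and 2).
ΔG° = −nFE° = −(2)(96485)(+0.33) = -63,680 J = -63.7 kJ/mol.

-63.7 kJ/mol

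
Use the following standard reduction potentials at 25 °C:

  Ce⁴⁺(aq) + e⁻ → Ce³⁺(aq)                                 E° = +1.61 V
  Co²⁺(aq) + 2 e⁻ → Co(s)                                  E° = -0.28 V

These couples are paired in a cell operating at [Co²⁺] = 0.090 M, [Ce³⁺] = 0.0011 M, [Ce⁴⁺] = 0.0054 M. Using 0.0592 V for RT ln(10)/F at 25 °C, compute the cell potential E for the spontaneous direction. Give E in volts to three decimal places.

+1.962 V

Ce⁴⁺/Ce³⁺ is the cathode (higher E°), Co²⁺/Co the anode: E°cell = +1.61 − (-0.28) = +1.89 V, n = 2.
Overall: 2 Ce⁴⁺(aq) + Co(s) → 2 Ce³⁺(aq) + Co²⁺(aq)
Q = [Ce³⁺]^2·[Co²⁺] / ([Ce⁴⁺]^2); log Q = -2.428.
E = E° − (0.0592/n) log Q = +1.89 − (0.0592/2)(-2.428) = +1.962 V.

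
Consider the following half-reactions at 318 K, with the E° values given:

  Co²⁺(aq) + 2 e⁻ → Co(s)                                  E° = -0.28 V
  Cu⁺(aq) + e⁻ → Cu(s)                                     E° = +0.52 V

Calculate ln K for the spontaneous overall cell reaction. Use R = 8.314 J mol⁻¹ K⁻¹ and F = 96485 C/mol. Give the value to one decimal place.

58.4

Cathode: Cu⁺/Cu; anode: Co²⁺/Co. E°cell = (+0.52) − (-0.28) = +0.80 V, with n = 2.
ΔG° = −nFE° = −RT ln K, so ln K = nFE°/(RT) = (2)(96485)(+0.80) / ((8.314)(318)) = 58.391.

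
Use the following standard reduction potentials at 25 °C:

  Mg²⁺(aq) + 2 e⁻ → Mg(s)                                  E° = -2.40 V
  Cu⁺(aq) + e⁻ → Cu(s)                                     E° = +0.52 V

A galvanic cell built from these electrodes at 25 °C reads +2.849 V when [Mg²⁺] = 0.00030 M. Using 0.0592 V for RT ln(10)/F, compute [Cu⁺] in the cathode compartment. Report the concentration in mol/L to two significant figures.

Cu⁺/Cu is the cathode, Mg²⁺/Mg the anode: E°cell = +2.92 V, n = 2.
Overall reaction: 2 Cu⁺(aq) + Mg(s) → 2 Cu(s) + Mg²⁺(aq); Q = [Mg²⁺]^1/[Cu⁺]^2.
From E = E° − (0.0592/n) log Q: log Q = (E° − E)·n/0.0592 = (+2.92 − (+2.849))·2/0.0592 = 2.3986.
So 2·log[Cu⁺] = 1·log(0.0003) − log Q = -3.5229 − (2.3986) = -5.9215; log[Cu⁺] = -5.9215 / 2 = -2.9607; [Cu⁺] = 10^(-2.9607) ≈ 0.0011 M.

0.0011 M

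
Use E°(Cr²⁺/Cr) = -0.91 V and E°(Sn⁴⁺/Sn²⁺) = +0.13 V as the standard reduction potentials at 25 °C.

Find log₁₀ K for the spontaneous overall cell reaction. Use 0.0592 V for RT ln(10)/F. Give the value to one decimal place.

Cathode: Sn⁴⁺/Sn²⁺; anode: Cr²⁺/Cr. E°cell = +1.04 V, n = 2.
log K = nE°cell / 0.0592 = (2)(+1.04) / 0.0592 = 35.1.

35.1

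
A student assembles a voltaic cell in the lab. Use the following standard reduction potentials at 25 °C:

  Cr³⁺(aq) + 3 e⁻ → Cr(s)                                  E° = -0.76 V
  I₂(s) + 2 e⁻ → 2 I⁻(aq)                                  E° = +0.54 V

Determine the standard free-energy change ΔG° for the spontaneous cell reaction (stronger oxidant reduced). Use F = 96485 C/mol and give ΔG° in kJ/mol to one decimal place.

-752.6 kJ/mol

I₂/I⁻ (E° = +0.54 V) is the cathode; Cr³⁺/Cr (E° = -0.76 V) is the anode, so E°cell = +1.30 V.
Balancing electrons gives n = 6 (lcm of 2 and 3).
ΔG° = −nFE° = −(6)(96485)(+1.30) = -752,583 J = -752.6 kJ/mol.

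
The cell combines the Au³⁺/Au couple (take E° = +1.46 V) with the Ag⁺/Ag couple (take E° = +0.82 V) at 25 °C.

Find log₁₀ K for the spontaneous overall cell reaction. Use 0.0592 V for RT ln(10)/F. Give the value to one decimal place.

32.4

Cathode: Au³⁺/Au; anode: Ag⁺/Ag. E°cell = +0.64 V, n = 3.
log K = nE°cell / 0.0592 = (3)(+0.64) / 0.0592 = 32.4.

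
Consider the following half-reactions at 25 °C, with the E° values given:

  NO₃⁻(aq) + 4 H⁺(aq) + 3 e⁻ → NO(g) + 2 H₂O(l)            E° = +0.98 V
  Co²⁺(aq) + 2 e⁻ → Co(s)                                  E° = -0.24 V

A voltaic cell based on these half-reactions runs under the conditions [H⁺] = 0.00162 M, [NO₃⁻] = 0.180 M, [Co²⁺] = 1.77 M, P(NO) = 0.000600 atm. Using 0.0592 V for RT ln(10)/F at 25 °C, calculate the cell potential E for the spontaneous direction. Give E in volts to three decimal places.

+1.041 V

NO₃⁻/NO is the cathode (higher E°), Co²⁺/Co the anode: E°cell = +0.98 − (-0.24) = +1.22 V, n = 6.
Overall: 2 NO₃⁻(aq) + 8 H⁺(aq) + 3 Co(s) → 2 NO(g) + 4 H₂O(l) + 3 Co²⁺(aq)
Q = P(NO)^2·[Co²⁺]^3 / ([NO₃⁻]^2·[H⁺]^8); log Q = 18.114.
E = E° − (0.0592/n) log Q = +1.22 − (0.0592/6)(18.114) = +1.041 V.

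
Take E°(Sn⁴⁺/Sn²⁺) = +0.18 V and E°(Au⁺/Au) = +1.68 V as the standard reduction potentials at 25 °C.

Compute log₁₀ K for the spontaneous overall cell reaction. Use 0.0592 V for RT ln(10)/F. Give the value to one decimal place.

Cathode: Au⁺/Au; anode: Sn⁴⁺/Sn²⁺. E°cell = +1.50 V, n = 2.
log K = nE°cell / 0.0592 = (2)(+1.50) / 0.0592 = 50.7.

50.7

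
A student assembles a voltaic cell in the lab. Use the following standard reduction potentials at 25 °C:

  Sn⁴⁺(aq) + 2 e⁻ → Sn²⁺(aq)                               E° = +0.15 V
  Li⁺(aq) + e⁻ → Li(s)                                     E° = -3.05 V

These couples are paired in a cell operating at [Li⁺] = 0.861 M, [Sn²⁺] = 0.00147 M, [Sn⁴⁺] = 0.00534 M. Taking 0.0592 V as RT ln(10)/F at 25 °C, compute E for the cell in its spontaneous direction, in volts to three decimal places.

+3.220 V

Sn⁴⁺/Sn²⁺ is the cathode (higher E°), Li⁺/Li the anode: E°cell = +0.15 − (-3.05) = +3.20 V, n = 2.
Overall: Sn⁴⁺(aq) + 2 Li(s) → Sn²⁺(aq) + 2 Li⁺(aq)
Q = [Sn²⁺]·[Li⁺]^2 / ([Sn⁴⁺]); log Q = -0.690.
E = E° − (0.0592/n) log Q = +3.20 − (0.0592/2)(-0.690) = +3.220 V.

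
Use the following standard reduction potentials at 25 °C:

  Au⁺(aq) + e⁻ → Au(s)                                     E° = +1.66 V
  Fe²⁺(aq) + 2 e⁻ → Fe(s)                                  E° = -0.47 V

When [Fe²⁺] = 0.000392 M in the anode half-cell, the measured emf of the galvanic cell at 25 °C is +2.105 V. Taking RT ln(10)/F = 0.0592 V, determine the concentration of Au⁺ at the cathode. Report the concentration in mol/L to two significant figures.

0.0075 M

Au⁺/Au is the cathode, Fe²⁺/Fe the anode: E°cell = +2.13 V, n = 2.
Overall reaction: 2 Au⁺(aq) + Fe(s) → 2 Au(s) + Fe²⁺(aq); Q = [Fe²⁺]^1/[Au⁺]^2.
From E = E° − (0.0592/n) log Q: log Q = (E° − E)·n/0.0592 = (+2.13 − (+2.105))·2/0.0592 = 0.8446.
So 2·log[Au⁺] = 1·log(0.000392) − log Q = -3.4067 − (0.8446) = -4.2513; log[Au⁺] = -4.2513 / 2 = -2.1256; [Au⁺] = 10^(-2.1256) ≈ 0.0075 M.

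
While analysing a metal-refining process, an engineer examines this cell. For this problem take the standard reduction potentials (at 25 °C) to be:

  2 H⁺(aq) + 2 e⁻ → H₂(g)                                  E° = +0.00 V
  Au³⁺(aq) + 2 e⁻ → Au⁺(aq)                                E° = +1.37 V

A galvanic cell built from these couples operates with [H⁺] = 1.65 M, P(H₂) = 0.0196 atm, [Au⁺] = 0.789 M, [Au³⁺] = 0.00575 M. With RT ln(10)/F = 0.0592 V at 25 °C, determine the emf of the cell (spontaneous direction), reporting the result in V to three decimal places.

Au³⁺/Au⁺ is the cathode (higher E°), H⁺/H₂ the anode: E°cell = +1.37 − (+0.00) = +1.37 V, n = 2.
Overall: Au³⁺(aq) + H₂(g) → Au⁺(aq) + 2 H⁺(aq)
Q = [Au⁺]·[H⁺]^2 / ([Au³⁺]·P(H₂)); log Q = 4.280.
E = E° − (0.0592/n) log Q = +1.37 − (0.0592/2)(4.280) = +1.243 V.

+1.243 V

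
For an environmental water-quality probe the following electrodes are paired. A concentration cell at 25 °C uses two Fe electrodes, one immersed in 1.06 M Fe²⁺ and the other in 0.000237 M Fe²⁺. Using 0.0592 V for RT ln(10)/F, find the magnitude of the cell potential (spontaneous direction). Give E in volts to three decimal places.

For a concentration cell E°cell = 0. The 1.06 M side is the cathode (reduction is favoured where [Fe²⁺] is higher).
With n = 2, E = −(0.0592/2) log([Fe²⁺]ₐₙ/[Fe²⁺]꜀ₐₜ) = −(0.0592/2) log(0.000237/1.06) = −(0.0592/2)(-3.651) = +0.108 V.

+0.108 V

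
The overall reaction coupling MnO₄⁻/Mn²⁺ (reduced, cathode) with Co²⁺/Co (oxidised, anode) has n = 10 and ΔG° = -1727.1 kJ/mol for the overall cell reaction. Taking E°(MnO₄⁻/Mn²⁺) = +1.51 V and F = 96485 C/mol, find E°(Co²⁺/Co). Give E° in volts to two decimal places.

E°cell = −ΔG°/(nF) = −(-1727.1×10³)/((10)(96485)) = +1.790 V.
Since MnO₄⁻/Mn²⁺ is the cathode and Co²⁺/Co the anode, E°cell = E°(MnO₄⁻/Mn²⁺) − E°(Co²⁺/Co).
So E°(Co²⁺/Co) = E°(MnO₄⁻/Mn²⁺) − E°cell = (+1.51) − (+1.790) = -0.28 V.

-0.28 V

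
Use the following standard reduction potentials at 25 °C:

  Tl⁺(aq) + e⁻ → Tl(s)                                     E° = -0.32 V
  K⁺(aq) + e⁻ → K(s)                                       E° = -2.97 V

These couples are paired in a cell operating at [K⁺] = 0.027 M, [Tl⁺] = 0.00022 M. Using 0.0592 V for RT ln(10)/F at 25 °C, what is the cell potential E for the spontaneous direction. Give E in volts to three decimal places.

Tl⁺/Tl is the cathode (higher E°), K⁺/K the anode: E°cell = -0.32 − (-2.97) = +2.65 V, n = 1.
Overall: Tl⁺(aq) + K(s) → Tl(s) + K⁺(aq)
Q = [K⁺] / ([Tl⁺]); log Q = 2.089.
E = E° − (0.0592/n) log Q = +2.65 − (0.0592/1)(2.089) = +2.526 V.

+2.526 V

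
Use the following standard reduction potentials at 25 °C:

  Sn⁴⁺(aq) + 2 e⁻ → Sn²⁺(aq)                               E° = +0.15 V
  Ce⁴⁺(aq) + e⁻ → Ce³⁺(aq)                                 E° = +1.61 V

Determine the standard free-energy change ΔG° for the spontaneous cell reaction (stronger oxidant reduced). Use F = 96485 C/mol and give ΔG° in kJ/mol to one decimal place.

Ce⁴⁺/Ce³⁺ (E° = +1.61 V) is the cathode; Sn⁴⁺/Sn²⁺ (E° = +0.15 V) is the anode, so E°cell = +1.46 V.
Balancing electrons gives n = 2 (lcm of 1 and 2).
ΔG° = −nFE° = −(2)(96485)(+1.46) = -281,736 J = -281.7 kJ/mol.

-281.7 kJ/mol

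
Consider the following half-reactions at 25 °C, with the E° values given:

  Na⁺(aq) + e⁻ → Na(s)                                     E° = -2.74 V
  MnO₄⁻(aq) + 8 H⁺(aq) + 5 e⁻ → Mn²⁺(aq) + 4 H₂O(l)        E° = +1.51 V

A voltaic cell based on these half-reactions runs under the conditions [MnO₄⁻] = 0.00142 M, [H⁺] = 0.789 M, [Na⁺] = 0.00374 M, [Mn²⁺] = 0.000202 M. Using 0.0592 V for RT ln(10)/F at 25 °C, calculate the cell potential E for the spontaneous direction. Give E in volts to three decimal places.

MnO₄⁻/Mn²⁺ is the cathode (higher E°), Na⁺/Na the anode: E°cell = +1.51 − (-2.74) = +4.25 V, n = 5.
Overall: MnO₄⁻(aq) + 8 H⁺(aq) + 5 Na(s) → Mn²⁺(aq) + 4 H₂O(l) + 5 Na⁺(aq)
Q = [Mn²⁺]·[Na⁺]^5 / ([MnO₄⁻]·[H⁺]^8); log Q = -12.159.
E = E° − (0.0592/n) log Q = +4.25 − (0.0592/5)(-12.159) = +4.394 V.

+4.394 V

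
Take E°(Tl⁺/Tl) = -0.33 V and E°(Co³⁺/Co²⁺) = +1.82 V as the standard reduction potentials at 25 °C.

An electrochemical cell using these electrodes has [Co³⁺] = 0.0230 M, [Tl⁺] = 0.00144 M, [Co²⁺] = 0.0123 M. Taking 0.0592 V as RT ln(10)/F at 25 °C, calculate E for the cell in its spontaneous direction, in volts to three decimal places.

Co³⁺/Co²⁺ is the cathode (higher E°), Tl⁺/Tl the anode: E°cell = +1.82 − (-0.33) = +2.15 V, n = 1.
Overall: Co³⁺(aq) + Tl(s) → Co²⁺(aq) + Tl⁺(aq)
Q = [Co²⁺]·[Tl⁺] / ([Co³⁺]); log Q = -3.113.
E = E° − (0.0592/n) log Q = +2.15 − (0.0592/1)(-3.113) = +2.334 V.

+2.334 V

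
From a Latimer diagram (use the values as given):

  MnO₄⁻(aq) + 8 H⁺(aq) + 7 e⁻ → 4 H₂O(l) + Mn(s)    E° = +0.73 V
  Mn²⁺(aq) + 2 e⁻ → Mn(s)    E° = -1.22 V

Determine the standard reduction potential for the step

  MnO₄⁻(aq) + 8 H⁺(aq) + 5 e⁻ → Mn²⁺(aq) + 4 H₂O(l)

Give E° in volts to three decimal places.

Sequential free energies add, so n₃E°₃ = n₁E°₁ + n₂E°₂.
With n₃ = 7, and the known step contributing 2×(-1.22) V, the unknown satisfies 5·E° = 7×(+0.73) − 2×(-1.22) = +7.550.
E° = +7.550 / 5 = +1.510 V.

+1.510 V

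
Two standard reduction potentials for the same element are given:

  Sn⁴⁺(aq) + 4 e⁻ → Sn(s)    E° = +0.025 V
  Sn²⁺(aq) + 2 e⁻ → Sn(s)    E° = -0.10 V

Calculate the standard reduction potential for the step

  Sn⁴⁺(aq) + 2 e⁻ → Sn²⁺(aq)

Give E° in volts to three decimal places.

Sequential free energies add, so n₃E°₃ = n₁E°₁ + n₂E°₂.
With n₃ = 4, and the known step contributing 2×(-0.10) V, the unknown satisfies 2·E° = 4×(+0.025) − 2×(-0.10) = +0.300.
E° = +0.300 / 2 = +0.150 V.

+0.150 V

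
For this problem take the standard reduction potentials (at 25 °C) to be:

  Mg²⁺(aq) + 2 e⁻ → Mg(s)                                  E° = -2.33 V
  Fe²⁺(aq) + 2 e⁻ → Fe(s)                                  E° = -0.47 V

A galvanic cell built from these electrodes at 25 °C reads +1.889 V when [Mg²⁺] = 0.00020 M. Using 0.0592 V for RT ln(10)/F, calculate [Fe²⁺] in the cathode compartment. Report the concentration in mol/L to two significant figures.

Fe²⁺/Fe is the cathode, Mg²⁺/Mg the anode: E°cell = +1.86 V, n = 2.
Overall reaction: Fe²⁺(aq) + Mg(s) → Fe(s) + Mg²⁺(aq); Q = [Mg²⁺]^1/[Fe²⁺]^1.
From E = E° − (0.0592/n) log Q: log Q = (E° − E)·n/0.0592 = (+1.86 − (+1.889))·2/0.0592 = -0.9797.
So 1·log[Fe²⁺] = 1·log(0.0002) − log Q = -3.6990 − (-0.9797) = -2.7193; [Fe²⁺] = 10^(-2.7193) ≈ 0.0019 M.

0.0019 M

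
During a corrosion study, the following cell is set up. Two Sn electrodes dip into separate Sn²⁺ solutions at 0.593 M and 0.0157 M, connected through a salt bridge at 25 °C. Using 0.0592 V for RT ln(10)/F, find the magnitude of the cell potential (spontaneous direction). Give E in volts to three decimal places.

For a concentration cell E°cell = 0. The 0.593 M side is the cathode (reduction is favoured where [Sn²⁺] is higher).
With n = 2, E = −(0.0592/2) log([Sn²⁺]ₐₙ/[Sn²⁺]꜀ₐₜ) = −(0.0592/2) log(0.0157/0.593) = −(0.0592/2)(-1.577) = +0.047 V.

+0.047 V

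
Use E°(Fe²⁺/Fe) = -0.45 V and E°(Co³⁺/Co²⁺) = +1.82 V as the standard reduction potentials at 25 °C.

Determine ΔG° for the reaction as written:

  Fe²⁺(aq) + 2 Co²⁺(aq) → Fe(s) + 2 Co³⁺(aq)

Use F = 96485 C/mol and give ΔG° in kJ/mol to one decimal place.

As written, Fe²⁺/Fe is reduced (cathode) and Co³⁺/Co²⁺ is oxidised (anode), so E°cell = (-0.45) − (+1.82) = -2.27 V.
Balancing electrons gives n = 2.
ΔG° = −nFE° = −(2)(96485)(-2.27) = 438,042 J = +438.0 kJ/mol.

+438.0 kJ/mol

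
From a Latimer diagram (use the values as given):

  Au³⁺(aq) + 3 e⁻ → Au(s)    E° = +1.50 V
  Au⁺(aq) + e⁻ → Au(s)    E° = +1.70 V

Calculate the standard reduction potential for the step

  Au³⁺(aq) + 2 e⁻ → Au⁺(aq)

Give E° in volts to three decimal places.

+1.400 V

Sequential free energies add, so n₃E°₃ = n₁E°₁ + n₂E°₂.
With n₃ = 3, and the known step contributing 1×(+1.70) V, the unknown satisfies 2·E° = 3×(+1.50) − 1×(+1.70) = +2.800.
E° = +2.800 / 2 = +1.400 V.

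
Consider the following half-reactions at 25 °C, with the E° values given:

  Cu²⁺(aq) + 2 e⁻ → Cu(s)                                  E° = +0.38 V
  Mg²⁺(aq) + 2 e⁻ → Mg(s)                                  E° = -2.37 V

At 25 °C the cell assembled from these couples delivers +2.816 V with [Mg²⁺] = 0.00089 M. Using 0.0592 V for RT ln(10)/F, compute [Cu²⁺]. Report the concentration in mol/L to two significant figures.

0.15 M

Cu²⁺/Cu is the cathode, Mg²⁺/Mg the anode: E°cell = +2.75 V, n = 2.
Overall reaction: Cu²⁺(aq) + Mg(s) → Cu(s) + Mg²⁺(aq); Q = [Mg²⁺]^1/[Cu²⁺]^1.
From E = E° − (0.0592/n) log Q: log Q = (E° − E)·n/0.0592 = (+2.75 − (+2.816))·2/0.0592 = -2.2297.
So 1·log[Cu²⁺] = 1·log(0.00089) − log Q = -3.0506 − (-2.2297) = -0.8209; [Cu²⁺] = 10^(-0.8209) ≈ 0.15 M.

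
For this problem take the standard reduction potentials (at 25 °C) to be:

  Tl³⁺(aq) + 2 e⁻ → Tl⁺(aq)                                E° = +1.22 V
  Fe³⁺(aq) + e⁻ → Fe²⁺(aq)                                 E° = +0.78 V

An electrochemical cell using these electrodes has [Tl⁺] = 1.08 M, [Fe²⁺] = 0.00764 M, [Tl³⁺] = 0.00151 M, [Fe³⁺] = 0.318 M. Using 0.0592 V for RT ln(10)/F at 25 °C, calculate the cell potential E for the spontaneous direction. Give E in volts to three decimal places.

+0.260 V

Tl³⁺/Tl⁺ is the cathode (higher E°), Fe³⁺/Fe²⁺ the anode: E°cell = +1.22 − (+0.78) = +0.44 V, n = 2.
Overall: Tl³⁺(aq) + 2 Fe²⁺(aq) → Tl⁺(aq) + 2 Fe³⁺(aq)
Q = [Tl⁺]·[Fe³⁺]^2 / ([Tl³⁺]·[Fe²⁺]^2); log Q = 6.093.
E = E° − (0.0592/n) log Q = +0.44 − (0.0592/2)(6.093) = +0.260 V.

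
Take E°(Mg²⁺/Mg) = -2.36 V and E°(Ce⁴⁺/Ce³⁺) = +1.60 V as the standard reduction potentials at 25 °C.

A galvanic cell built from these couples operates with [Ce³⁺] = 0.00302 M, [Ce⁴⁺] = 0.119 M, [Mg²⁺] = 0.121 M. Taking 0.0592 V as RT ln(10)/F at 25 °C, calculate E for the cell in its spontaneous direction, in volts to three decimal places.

+4.082 V

Ce⁴⁺/Ce³⁺ is the cathode (higher E°), Mg²⁺/Mg the anode: E°cell = +1.60 − (-2.36) = +3.96 V, n = 2.
Overall: 2 Ce⁴⁺(aq) + Mg(s) → 2 Ce³⁺(aq) + Mg²⁺(aq)
Q = [Ce³⁺]^2·[Mg²⁺] / ([Ce⁴⁺]^2); log Q = -4.108.
E = E° − (0.0592/n) log Q = +3.96 − (0.0592/2)(-4.108) = +4.082 V.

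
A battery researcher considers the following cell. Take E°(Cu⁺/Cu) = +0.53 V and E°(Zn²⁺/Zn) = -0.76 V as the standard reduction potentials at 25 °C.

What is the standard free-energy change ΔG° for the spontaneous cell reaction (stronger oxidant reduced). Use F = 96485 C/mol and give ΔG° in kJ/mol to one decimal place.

Cu⁺/Cu (E° = +0.53 V) is the cathode; Zn²⁺/Zn (E° = -0.76 V) is the anode, so E°cell = +1.29 V.
Balancing electrons gives n = 2 (lcm of 1 and 2).
ΔG° = −nFE° = −(2)(96485)(+1.29) = -248,931 J = -248.9 kJ/mol.

-248.9 kJ/mol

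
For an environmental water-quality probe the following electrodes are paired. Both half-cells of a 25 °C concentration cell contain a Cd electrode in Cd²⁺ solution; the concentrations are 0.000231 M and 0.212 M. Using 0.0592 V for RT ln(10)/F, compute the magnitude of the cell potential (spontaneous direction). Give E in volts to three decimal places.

For a concentration cell E°cell = 0. The 0.212 M side is the cathode (reduction is favoured where [Cd²⁺] is higher).
With n = 2, E = −(0.0592/2) log([Cd²⁺]ₐₙ/[Cd²⁺]꜀ₐₜ) = −(0.0592/2) log(0.000231/0.212) = −(0.0592/2)(-2.963) = +0.088 V.

+0.088 V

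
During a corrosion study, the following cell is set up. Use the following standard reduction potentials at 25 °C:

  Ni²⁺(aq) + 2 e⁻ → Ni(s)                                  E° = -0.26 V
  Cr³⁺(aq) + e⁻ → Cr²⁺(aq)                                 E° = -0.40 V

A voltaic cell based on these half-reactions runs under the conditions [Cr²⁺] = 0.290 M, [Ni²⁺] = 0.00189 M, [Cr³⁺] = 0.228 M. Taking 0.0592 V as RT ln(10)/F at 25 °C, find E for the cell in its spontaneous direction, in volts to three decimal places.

Ni²⁺/Ni is the cathode (higher E°), Cr³⁺/Cr²⁺ the anode: E°cell = -0.26 − (-0.40) = +0.14 V, n = 2.
Overall: Ni²⁺(aq) + 2 Cr²⁺(aq) → Ni(s) + 2 Cr³⁺(aq)
Q = [Cr³⁺]^2 / ([Ni²⁺]·[Cr²⁺]^2); log Q = 2.515.
E = E° − (0.0592/n) log Q = +0.14 − (0.0592/2)(2.515) = +0.066 V.

+0.066 V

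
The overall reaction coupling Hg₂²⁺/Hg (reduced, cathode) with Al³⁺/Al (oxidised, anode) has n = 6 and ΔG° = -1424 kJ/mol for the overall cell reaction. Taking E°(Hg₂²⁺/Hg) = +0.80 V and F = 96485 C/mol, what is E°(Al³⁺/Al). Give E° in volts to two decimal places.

E°cell = −ΔG°/(nF) = −(-1424×10³)/((6)(96485)) = +2.460 V.
Since Hg₂²⁺/Hg is the cathode and Al³⁺/Al the anode, E°cell = E°(Hg₂²⁺/Hg) − E°(Al³⁺/Al).
So E°(Al³⁺/Al) = E°(Hg₂²⁺/Hg) − E°cell = (+0.80) − (+2.460) = -1.66 V.

-1.66 V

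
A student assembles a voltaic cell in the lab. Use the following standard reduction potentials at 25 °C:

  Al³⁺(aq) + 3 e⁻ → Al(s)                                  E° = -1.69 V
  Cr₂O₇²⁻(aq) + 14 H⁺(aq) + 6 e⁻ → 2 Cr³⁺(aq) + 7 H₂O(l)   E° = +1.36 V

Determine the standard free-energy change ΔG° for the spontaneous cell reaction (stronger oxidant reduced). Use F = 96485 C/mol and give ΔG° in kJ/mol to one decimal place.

Cr₂O₇²⁻/Cr³⁺ (E° = +1.36 V) is the cathode; Al³⁺/Al (E° = -1.69 V) is the anode, so E°cell = +3.05 V.
Balancing electrons gives n = 6 (lcm of 6 and 3).
ΔG° = −nFE° = −(6)(96485)(+3.05) = -1,765,676 J = -1765.7 kJ/mol.

-1765.7 kJ/mol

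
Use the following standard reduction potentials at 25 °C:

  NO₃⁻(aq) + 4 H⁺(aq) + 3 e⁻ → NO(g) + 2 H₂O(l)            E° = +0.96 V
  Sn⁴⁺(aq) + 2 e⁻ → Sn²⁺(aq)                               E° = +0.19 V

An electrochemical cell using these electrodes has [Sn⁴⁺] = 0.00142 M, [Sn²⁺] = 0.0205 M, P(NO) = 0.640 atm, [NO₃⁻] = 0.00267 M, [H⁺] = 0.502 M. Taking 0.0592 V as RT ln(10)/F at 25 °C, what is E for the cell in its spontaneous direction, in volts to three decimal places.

NO₃⁻/NO is the cathode (higher E°), Sn⁴⁺/Sn²⁺ the anode: E°cell = +0.96 − (+0.19) = +0.77 V, n = 6.
Overall: 2 NO₃⁻(aq) + 8 H⁺(aq) + 3 Sn²⁺(aq) → 2 NO(g) + 4 H₂O(l) + 3 Sn⁴⁺(aq)
Q = P(NO)^2·[Sn⁴⁺]^3 / ([NO₃⁻]^2·[H⁺]^8·[Sn²⁺]^3); log Q = 3.675.
E = E° − (0.0592/n) log Q = +0.77 − (0.0592/6)(3.675) = +0.734 V.

+0.734 V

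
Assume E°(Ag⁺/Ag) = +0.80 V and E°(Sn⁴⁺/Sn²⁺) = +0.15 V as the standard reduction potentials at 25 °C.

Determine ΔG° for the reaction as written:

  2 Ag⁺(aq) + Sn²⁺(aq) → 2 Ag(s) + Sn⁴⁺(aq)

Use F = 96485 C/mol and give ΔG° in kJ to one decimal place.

-125.4 kJ

As written, Ag⁺/Ag is reduced (cathode) and Sn⁴⁺/Sn²⁺ is oxidised (anode), so E°cell = (+0.80) − (+0.15) = +0.65 V.
Balancing electrons gives n = 2.
ΔG° = −nFE° = −(2)(96485)(+0.65) = -125,430 J = -125.4 kJ.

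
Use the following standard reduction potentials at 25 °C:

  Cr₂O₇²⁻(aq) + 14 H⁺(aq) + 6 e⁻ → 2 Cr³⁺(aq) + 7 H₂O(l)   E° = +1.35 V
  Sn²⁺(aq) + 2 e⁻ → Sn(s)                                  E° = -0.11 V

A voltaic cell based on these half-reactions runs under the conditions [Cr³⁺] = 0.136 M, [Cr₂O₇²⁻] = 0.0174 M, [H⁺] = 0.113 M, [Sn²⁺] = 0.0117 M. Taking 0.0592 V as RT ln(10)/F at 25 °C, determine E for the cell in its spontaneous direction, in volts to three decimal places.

Cr₂O₇²⁻/Cr³⁺ is the cathode (higher E°), Sn²⁺/Sn the anode: E°cell = +1.35 − (-0.11) = +1.46 V, n = 6.
Overall: Cr₂O₇²⁻(aq) + 14 H⁺(aq) + 3 Sn(s) → 2 Cr³⁺(aq) + 7 H₂O(l) + 3 Sn²⁺(aq)
Q = [Cr³⁺]^2·[Sn²⁺]^3 / ([Cr₂O₇²⁻]·[H⁺]^14); log Q = 7.488.
E = E° − (0.0592/n) log Q = +1.46 − (0.0592/6)(7.488) = +1.386 V.

+1.386 V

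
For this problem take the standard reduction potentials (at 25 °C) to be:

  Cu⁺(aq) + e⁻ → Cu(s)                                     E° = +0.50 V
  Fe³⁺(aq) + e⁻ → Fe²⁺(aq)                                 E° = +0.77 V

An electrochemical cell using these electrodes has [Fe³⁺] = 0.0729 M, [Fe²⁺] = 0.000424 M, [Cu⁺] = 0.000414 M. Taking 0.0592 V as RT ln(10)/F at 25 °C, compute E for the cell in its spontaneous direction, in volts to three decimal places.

Fe³⁺/Fe²⁺ is the cathode (higher E°), Cu⁺/Cu the anode: E°cell = +0.77 − (+0.50) = +0.27 V, n = 1.
Overall: Fe³⁺(aq) + Cu(s) → Fe²⁺(aq) + Cu⁺(aq)
Q = [Fe²⁺]·[Cu⁺] / ([Fe³⁺]); log Q = -5.618.
E = E° − (0.0592/n) log Q = +0.27 − (0.0592/1)(-5.618) = +0.603 V.

+0.603 V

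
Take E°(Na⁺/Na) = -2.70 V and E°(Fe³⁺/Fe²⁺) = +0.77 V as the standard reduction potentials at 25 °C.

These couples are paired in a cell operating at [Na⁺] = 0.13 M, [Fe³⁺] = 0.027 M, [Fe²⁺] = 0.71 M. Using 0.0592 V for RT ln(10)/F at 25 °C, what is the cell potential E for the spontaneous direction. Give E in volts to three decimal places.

+3.438 V

Fe³⁺/Fe²⁺ is the cathode (higher E°), Na⁺/Na the anode: E°cell = +0.77 − (-2.70) = +3.47 V, n = 1.
Overall: Fe³⁺(aq) + Na(s) → Fe²⁺(aq) + Na⁺(aq)
Q = [Fe²⁺]·[Na⁺] / ([Fe³⁺]); log Q = 0.534.
E = E° − (0.0592/n) log Q = +3.47 − (0.0592/1)(0.534) = +3.438 V.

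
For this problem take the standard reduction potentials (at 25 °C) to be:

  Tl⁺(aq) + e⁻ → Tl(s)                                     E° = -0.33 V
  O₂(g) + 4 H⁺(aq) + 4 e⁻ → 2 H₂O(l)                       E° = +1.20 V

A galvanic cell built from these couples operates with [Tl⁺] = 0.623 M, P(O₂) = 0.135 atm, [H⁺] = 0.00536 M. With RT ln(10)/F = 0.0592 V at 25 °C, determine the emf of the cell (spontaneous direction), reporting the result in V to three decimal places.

+1.395 V

O₂/H₂O is the cathode (higher E°), Tl⁺/Tl the anode: E°cell = +1.20 − (-0.33) = +1.53 V, n = 4.
Overall: O₂(g) + 4 H⁺(aq) + 4 Tl(s) → 2 H₂O(l) + 4 Tl⁺(aq)
Q = [Tl⁺]^4 / (P(O₂)·[H⁺]^4); log Q = 9.131.
E = E° − (0.0592/n) log Q = +1.53 − (0.0592/4)(9.131) = +1.395 V.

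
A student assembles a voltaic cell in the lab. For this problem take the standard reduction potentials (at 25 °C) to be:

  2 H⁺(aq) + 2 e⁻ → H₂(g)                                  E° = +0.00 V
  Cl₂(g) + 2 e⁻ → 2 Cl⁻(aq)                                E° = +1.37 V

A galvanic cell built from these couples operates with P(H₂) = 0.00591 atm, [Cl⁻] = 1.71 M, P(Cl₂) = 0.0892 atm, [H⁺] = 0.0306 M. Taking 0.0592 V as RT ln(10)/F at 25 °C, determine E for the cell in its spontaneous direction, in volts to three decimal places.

Cl₂/Cl⁻ is the cathode (higher E°), H⁺/H₂ the anode: E°cell = +1.37 − (+0.00) = +1.37 V, n = 2.
Overall: Cl₂(g) + H₂(g) → 2 Cl⁻(aq) + 2 H⁺(aq)
Q = [Cl⁻]^2·[H⁺]^2 / (P(Cl₂)·P(H₂)); log Q = 0.715.
E = E° − (0.0592/n) log Q = +1.37 − (0.0592/2)(0.715) = +1.349 V.

+1.349 V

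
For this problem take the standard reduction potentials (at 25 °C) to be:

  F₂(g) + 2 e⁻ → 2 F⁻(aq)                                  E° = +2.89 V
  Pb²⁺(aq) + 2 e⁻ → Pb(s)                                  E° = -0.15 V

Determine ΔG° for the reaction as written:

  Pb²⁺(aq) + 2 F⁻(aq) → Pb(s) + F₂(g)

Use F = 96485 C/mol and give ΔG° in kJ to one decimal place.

As written, Pb²⁺/Pb is reduced (cathode) and F₂/F⁻ is oxidised (anode), so E°cell = (-0.15) − (+2.89) = -3.04 V.
Balancing electrons gives n = 2.
ΔG° = −nFE° = −(2)(96485)(-3.04) = 586,629 J = +586.6 kJ.

+586.6 kJ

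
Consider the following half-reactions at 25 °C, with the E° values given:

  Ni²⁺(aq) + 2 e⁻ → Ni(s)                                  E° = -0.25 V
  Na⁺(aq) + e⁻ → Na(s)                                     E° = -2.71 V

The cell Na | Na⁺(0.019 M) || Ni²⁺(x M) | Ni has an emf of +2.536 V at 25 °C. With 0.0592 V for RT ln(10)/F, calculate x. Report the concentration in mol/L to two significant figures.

0.13 M

Ni²⁺/Ni is the cathode, Na⁺/Na the anode: E°cell = +2.46 V, n = 2.
Overall reaction: Ni²⁺(aq) + 2 Na(s) → Ni(s) + 2 Na⁺(aq); Q = [Na⁺]^2/[Ni²⁺]^1.
From E = E° − (0.0592/n) log Q: log Q = (E° − E)·n/0.0592 = (+2.46 − (+2.536))·2/0.0592 = -2.5676.
So 1·log[Ni²⁺] = 2·log(0.019) − log Q = -3.4425 − (-2.5676) = -0.8749; [Ni²⁺] = 10^(-0.8749) ≈ 0.13 M.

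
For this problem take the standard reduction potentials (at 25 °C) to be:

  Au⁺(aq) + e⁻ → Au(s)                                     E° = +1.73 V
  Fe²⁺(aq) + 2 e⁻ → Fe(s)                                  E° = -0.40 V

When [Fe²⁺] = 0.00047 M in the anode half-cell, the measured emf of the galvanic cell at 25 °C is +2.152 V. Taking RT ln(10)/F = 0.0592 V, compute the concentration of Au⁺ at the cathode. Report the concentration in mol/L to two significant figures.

0.051 M

Au⁺/Au is the cathode, Fe²⁺/Fe the anode: E°cell = +2.13 V, n = 2.
Overall reaction: 2 Au⁺(aq) + Fe(s) → 2 Au(s) + Fe²⁺(aq); Q = [Fe²⁺]^1/[Au⁺]^2.
From E = E° − (0.0592/n) log Q: log Q = (E° − E)·n/0.0592 = (+2.13 − (+2.152))·2/0.0592 = -0.7432.
So 2·log[Au⁺] = 1·log(0.00047) − log Q = -3.3279 − (-0.7432) = -2.5847; log[Au⁺] = -2.5847 / 2 = -1.2924; [Au⁺] = 10^(-1.2924) ≈ 0.051 M.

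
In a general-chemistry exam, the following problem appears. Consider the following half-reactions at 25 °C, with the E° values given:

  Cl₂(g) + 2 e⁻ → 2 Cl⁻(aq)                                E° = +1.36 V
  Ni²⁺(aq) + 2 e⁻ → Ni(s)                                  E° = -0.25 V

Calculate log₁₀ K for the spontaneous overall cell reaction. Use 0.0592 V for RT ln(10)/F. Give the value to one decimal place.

54.4

Cathode: Cl₂/Cl⁻; anode: Ni²⁺/Ni. E°cell = +1.61 V, n = 2.
log K = nE°cell / 0.0592 = (2)(+1.61) / 0.0592 = 54.4.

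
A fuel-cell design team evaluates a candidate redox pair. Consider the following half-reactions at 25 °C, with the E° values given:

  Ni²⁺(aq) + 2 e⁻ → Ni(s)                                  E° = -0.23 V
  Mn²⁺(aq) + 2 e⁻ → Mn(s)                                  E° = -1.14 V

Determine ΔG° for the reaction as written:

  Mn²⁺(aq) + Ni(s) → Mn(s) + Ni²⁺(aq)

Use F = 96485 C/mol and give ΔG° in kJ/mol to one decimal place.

As written, Mn²⁺/Mn is reduced (cathode) and Ni²⁺/Ni is oxidised (anode), so E°cell = (-1.14) − (-0.23) = -0.91 V.
Balancing electrons gives n = 2.
ΔG° = −nFE° = −(2)(96485)(-0.91) = 175,603 J = +175.6 kJ/mol.

+175.6 kJ/mol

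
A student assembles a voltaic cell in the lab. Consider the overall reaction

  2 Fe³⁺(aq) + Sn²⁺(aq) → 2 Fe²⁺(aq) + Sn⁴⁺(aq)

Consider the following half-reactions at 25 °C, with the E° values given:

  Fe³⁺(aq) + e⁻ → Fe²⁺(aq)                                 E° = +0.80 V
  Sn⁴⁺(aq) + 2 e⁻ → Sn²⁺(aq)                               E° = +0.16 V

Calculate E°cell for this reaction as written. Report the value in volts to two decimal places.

The Fe³⁺/Fe²⁺ couple has the higher reduction potential, so it is the cathode; Sn⁴⁺/Sn²⁺ is oxidised at the anode.
E°cell = E°(cathode) − E°(anode) = (+0.80) − (+0.16) = +0.64 V.

+0.64 V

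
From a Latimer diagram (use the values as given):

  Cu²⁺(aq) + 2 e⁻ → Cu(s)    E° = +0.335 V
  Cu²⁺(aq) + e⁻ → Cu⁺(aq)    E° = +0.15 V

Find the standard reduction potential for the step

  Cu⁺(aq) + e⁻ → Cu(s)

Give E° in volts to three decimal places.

+0.520 V

Sequential free energies add, so n₃E°₃ = n₁E°₁ + n₂E°₂.
With n₃ = 2, and the known step contributing 1×(+0.15) V, the unknown satisfies 1·E° = 2×(+0.335) − 1×(+0.15) = +0.520.
E° = +0.520 / 1 = +0.520 V.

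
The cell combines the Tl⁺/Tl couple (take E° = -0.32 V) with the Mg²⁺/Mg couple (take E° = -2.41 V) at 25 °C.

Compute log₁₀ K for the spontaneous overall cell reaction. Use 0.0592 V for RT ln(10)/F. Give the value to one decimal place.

70.6

Cathode: Tl⁺/Tl; anode: Mg²⁺/Mg. E°cell = +2.09 V, n = 2.
log K = nE°cell / 0.0592 = (2)(+2.09) / 0.0592 = 70.6.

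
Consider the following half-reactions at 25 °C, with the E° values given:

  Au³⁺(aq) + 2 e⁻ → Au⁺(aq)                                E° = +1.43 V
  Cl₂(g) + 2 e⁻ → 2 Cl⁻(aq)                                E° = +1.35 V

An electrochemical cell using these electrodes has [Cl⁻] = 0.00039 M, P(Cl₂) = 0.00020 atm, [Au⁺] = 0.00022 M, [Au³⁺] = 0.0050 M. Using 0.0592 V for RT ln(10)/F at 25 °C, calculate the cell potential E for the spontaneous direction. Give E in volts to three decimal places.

+0.028 V

Au³⁺/Au⁺ is the cathode (higher E°), Cl₂/Cl⁻ the anode: E°cell = +1.43 − (+1.35) = +0.08 V, n = 2.
Overall: Au³⁺(aq) + 2 Cl⁻(aq) → Au⁺(aq) + Cl₂(g)
Q = [Au⁺]·P(Cl₂) / ([Au³⁺]·[Cl⁻]^2); log Q = 1.762.
E = E° − (0.0592/n) log Q = +0.08 − (0.0592/2)(1.762) = +0.028 V.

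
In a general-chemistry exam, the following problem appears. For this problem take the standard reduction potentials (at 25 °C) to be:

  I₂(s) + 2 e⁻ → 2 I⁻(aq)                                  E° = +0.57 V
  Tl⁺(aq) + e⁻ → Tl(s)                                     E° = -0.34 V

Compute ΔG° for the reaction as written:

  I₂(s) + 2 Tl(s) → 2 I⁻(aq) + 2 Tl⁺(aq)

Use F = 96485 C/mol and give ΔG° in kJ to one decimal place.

-175.6 kJ

As written, I₂/I⁻ is reduced (cathode) and Tl⁺/Tl is oxidised (anode), so E°cell = (+0.57) − (-0.34) = +0.91 V.
Balancing electrons gives n = 2.
ΔG° = −nFE° = −(2)(96485)(+0.91) = -175,603 J = -175.6 kJ.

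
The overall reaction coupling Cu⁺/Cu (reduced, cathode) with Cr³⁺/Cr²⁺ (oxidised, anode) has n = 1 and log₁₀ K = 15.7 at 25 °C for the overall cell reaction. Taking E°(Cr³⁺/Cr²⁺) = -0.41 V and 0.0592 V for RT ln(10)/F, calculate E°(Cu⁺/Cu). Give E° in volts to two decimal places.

E°cell = (0.0592/n)·log K = (0.0592/1)(15.7) = +0.929 V.
Since Cu⁺/Cu is the cathode and Cr³⁺/Cr²⁺ the anode, E°cell = E°(Cu⁺/Cu) − E°(Cr³⁺/Cr²⁺).
So E°(Cu⁺/Cu) = E°cell + E°(Cr³⁺/Cr²⁺) = +0.929 + (-0.41) = +0.52 V.

+0.52 V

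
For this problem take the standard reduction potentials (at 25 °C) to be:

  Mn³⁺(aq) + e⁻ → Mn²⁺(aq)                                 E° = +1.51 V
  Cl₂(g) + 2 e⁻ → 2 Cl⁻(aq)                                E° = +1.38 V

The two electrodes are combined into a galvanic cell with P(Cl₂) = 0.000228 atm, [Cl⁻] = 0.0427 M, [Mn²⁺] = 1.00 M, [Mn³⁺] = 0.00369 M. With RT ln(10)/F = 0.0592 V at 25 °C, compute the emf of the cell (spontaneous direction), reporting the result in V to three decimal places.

Mn³⁺/Mn²⁺ is the cathode (higher E°), Cl₂/Cl⁻ the anode: E°cell = +1.51 − (+1.38) = +0.13 V, n = 2.
Overall: 2 Mn³⁺(aq) + 2 Cl⁻(aq) → 2 Mn²⁺(aq) + Cl₂(g)
Q = [Mn²⁺]^2·P(Cl₂) / ([Mn³⁺]^2·[Cl⁻]^2); log Q = 3.963.
E = E° − (0.0592/n) log Q = +0.13 − (0.0592/2)(3.963) = +0.013 V.

+0.013 V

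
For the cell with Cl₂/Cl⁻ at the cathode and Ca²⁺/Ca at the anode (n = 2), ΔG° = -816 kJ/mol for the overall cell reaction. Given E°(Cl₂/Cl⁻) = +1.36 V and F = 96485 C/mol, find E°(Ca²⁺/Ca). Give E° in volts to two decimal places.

E°cell = −ΔG°/(nF) = −(-816×10³)/((2)(96485)) = +4.229 V.
Since Cl₂/Cl⁻ is the cathode and Ca²⁺/Ca the anode, E°cell = E°(Cl₂/Cl⁻) − E°(Ca²⁺/Ca).
So E°(Ca²⁺/Ca) = E°(Cl₂/Cl⁻) − E°cell = (+1.36) − (+4.229) = -2.87 V.

-2.87 V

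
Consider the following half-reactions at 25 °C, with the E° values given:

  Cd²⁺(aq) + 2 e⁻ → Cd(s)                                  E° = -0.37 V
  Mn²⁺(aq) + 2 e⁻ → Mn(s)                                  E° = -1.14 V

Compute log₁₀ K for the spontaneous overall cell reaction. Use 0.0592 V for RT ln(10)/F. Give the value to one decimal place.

26.0

Cathode: Cd²⁺/Cd; anode: Mn²⁺/Mn. E°cell = +0.77 V, n = 2.
log K = nE°cell / 0.0592 = (2)(+0.77) / 0.0592 = 26.0.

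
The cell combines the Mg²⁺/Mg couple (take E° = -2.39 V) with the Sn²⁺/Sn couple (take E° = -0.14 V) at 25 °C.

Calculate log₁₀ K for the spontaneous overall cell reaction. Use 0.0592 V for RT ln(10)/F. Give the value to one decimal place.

76.0

Cathode: Sn²⁺/Sn; anode: Mg²⁺/Mg. E°cell = +2.25 V, n = 2.
log K = nE°cell / 0.0592 = (2)(+2.25) / 0.0592 = 76.0.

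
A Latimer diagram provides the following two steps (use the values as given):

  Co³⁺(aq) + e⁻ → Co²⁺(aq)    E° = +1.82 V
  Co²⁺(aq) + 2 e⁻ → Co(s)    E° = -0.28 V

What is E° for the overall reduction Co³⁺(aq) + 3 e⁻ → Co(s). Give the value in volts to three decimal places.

+0.420 V

Since ΔG° = −nFE° is additive over sequential reductions, n₃E°₃ = n₁E°₁ + n₂E°₂.
E°₃ = (1×+1.82 + 2×-0.28) / 3 = (+1.260) / 3 = +0.420 V.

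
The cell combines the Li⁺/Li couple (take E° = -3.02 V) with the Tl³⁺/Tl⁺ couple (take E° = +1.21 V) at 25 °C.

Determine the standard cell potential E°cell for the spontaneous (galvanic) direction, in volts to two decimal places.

The Tl³⁺/Tl⁺ couple has the higher reduction potential, so it is the cathode; Li⁺/Li is oxidised at the anode.
E°cell = E°(cathode) − E°(anode) = (+1.21) − (-3.02) = +4.23 V.

+4.23 V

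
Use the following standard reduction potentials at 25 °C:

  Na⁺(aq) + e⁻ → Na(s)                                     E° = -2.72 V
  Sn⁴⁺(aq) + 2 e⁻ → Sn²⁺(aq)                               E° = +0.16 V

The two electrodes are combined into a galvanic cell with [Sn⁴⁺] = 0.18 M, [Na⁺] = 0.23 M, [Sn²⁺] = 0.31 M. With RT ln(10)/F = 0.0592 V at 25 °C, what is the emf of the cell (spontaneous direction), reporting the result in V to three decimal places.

+2.911 V

Sn⁴⁺/Sn²⁺ is the cathode (higher E°), Na⁺/Na the anode: E°cell = +0.16 − (-2.72) = +2.88 V, n = 2.
Overall: Sn⁴⁺(aq) + 2 Na(s) → Sn²⁺(aq) + 2 Na⁺(aq)
Q = [Sn²⁺]·[Na⁺]^2 / ([Sn⁴⁺]); log Q = -1.040.
E = E° − (0.0592/n) log Q = +2.88 − (0.0592/2)(-1.040) = +2.911 V.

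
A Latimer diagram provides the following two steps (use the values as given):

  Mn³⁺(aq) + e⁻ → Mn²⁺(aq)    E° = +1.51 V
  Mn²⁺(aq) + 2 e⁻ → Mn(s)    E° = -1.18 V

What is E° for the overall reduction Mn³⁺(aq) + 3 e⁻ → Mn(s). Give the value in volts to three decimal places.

-0.283 V

Since ΔG° = −nFE° is additive over sequential reductions, n₃E°₃ = n₁E°₁ + n₂E°₂.
E°₃ = (1×+1.51 + 2×-1.18) / 3 = (-0.850) / 3 = -0.283 V.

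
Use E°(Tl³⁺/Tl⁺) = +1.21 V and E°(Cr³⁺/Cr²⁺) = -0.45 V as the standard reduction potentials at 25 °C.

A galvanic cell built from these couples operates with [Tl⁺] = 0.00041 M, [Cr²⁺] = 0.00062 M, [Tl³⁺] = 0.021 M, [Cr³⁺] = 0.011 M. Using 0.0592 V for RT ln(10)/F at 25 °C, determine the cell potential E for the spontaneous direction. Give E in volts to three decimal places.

Tl³⁺/Tl⁺ is the cathode (higher E°), Cr³⁺/Cr²⁺ the anode: E°cell = +1.21 − (-0.45) = +1.66 V, n = 2.
Overall: Tl³⁺(aq) + 2 Cr²⁺(aq) → Tl⁺(aq) + 2 Cr³⁺(aq)
Q = [Tl⁺]·[Cr³⁺]^2 / ([Tl³⁺]·[Cr²⁺]^2); log Q = 0.789.
E = E° − (0.0592/n) log Q = +1.66 − (0.0592/2)(0.789) = +1.637 V.

+1.637 V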